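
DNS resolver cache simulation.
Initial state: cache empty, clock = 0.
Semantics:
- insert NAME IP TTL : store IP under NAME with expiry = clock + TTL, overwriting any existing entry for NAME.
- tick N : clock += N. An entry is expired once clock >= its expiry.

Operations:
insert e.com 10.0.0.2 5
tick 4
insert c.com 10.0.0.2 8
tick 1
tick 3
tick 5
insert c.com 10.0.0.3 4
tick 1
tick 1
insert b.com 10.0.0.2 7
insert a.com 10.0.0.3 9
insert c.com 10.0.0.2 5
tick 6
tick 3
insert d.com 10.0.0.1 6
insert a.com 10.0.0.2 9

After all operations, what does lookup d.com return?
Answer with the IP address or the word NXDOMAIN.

Answer: 10.0.0.1

Derivation:
Op 1: insert e.com -> 10.0.0.2 (expiry=0+5=5). clock=0
Op 2: tick 4 -> clock=4.
Op 3: insert c.com -> 10.0.0.2 (expiry=4+8=12). clock=4
Op 4: tick 1 -> clock=5. purged={e.com}
Op 5: tick 3 -> clock=8.
Op 6: tick 5 -> clock=13. purged={c.com}
Op 7: insert c.com -> 10.0.0.3 (expiry=13+4=17). clock=13
Op 8: tick 1 -> clock=14.
Op 9: tick 1 -> clock=15.
Op 10: insert b.com -> 10.0.0.2 (expiry=15+7=22). clock=15
Op 11: insert a.com -> 10.0.0.3 (expiry=15+9=24). clock=15
Op 12: insert c.com -> 10.0.0.2 (expiry=15+5=20). clock=15
Op 13: tick 6 -> clock=21. purged={c.com}
Op 14: tick 3 -> clock=24. purged={a.com,b.com}
Op 15: insert d.com -> 10.0.0.1 (expiry=24+6=30). clock=24
Op 16: insert a.com -> 10.0.0.2 (expiry=24+9=33). clock=24
lookup d.com: present, ip=10.0.0.1 expiry=30 > clock=24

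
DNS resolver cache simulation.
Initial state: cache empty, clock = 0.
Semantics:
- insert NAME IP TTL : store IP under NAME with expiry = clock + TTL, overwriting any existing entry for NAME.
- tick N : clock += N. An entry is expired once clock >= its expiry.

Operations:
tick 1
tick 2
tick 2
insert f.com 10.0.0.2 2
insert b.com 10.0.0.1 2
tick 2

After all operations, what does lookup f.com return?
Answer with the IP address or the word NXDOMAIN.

Answer: NXDOMAIN

Derivation:
Op 1: tick 1 -> clock=1.
Op 2: tick 2 -> clock=3.
Op 3: tick 2 -> clock=5.
Op 4: insert f.com -> 10.0.0.2 (expiry=5+2=7). clock=5
Op 5: insert b.com -> 10.0.0.1 (expiry=5+2=7). clock=5
Op 6: tick 2 -> clock=7. purged={b.com,f.com}
lookup f.com: not in cache (expired or never inserted)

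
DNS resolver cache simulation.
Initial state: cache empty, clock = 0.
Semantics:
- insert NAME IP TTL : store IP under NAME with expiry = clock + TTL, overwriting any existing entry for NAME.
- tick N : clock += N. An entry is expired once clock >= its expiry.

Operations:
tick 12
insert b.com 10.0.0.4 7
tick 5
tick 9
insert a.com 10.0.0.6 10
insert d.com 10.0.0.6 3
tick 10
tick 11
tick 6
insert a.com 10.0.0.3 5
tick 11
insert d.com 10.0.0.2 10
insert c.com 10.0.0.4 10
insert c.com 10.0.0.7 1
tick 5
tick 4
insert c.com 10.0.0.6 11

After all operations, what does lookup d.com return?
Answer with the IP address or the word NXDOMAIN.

Op 1: tick 12 -> clock=12.
Op 2: insert b.com -> 10.0.0.4 (expiry=12+7=19). clock=12
Op 3: tick 5 -> clock=17.
Op 4: tick 9 -> clock=26. purged={b.com}
Op 5: insert a.com -> 10.0.0.6 (expiry=26+10=36). clock=26
Op 6: insert d.com -> 10.0.0.6 (expiry=26+3=29). clock=26
Op 7: tick 10 -> clock=36. purged={a.com,d.com}
Op 8: tick 11 -> clock=47.
Op 9: tick 6 -> clock=53.
Op 10: insert a.com -> 10.0.0.3 (expiry=53+5=58). clock=53
Op 11: tick 11 -> clock=64. purged={a.com}
Op 12: insert d.com -> 10.0.0.2 (expiry=64+10=74). clock=64
Op 13: insert c.com -> 10.0.0.4 (expiry=64+10=74). clock=64
Op 14: insert c.com -> 10.0.0.7 (expiry=64+1=65). clock=64
Op 15: tick 5 -> clock=69. purged={c.com}
Op 16: tick 4 -> clock=73.
Op 17: insert c.com -> 10.0.0.6 (expiry=73+11=84). clock=73
lookup d.com: present, ip=10.0.0.2 expiry=74 > clock=73

Answer: 10.0.0.2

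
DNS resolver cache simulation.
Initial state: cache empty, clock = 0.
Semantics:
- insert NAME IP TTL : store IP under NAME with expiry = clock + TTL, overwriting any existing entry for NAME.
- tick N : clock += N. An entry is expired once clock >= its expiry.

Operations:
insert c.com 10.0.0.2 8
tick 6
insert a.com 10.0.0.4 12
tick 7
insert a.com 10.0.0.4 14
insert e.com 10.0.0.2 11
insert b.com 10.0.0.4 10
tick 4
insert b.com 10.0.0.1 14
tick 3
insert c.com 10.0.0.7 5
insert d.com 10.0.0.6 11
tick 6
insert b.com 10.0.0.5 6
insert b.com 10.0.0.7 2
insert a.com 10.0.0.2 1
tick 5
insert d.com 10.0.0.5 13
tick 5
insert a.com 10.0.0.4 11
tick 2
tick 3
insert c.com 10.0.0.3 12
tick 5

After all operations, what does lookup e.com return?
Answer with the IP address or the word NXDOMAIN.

Answer: NXDOMAIN

Derivation:
Op 1: insert c.com -> 10.0.0.2 (expiry=0+8=8). clock=0
Op 2: tick 6 -> clock=6.
Op 3: insert a.com -> 10.0.0.4 (expiry=6+12=18). clock=6
Op 4: tick 7 -> clock=13. purged={c.com}
Op 5: insert a.com -> 10.0.0.4 (expiry=13+14=27). clock=13
Op 6: insert e.com -> 10.0.0.2 (expiry=13+11=24). clock=13
Op 7: insert b.com -> 10.0.0.4 (expiry=13+10=23). clock=13
Op 8: tick 4 -> clock=17.
Op 9: insert b.com -> 10.0.0.1 (expiry=17+14=31). clock=17
Op 10: tick 3 -> clock=20.
Op 11: insert c.com -> 10.0.0.7 (expiry=20+5=25). clock=20
Op 12: insert d.com -> 10.0.0.6 (expiry=20+11=31). clock=20
Op 13: tick 6 -> clock=26. purged={c.com,e.com}
Op 14: insert b.com -> 10.0.0.5 (expiry=26+6=32). clock=26
Op 15: insert b.com -> 10.0.0.7 (expiry=26+2=28). clock=26
Op 16: insert a.com -> 10.0.0.2 (expiry=26+1=27). clock=26
Op 17: tick 5 -> clock=31. purged={a.com,b.com,d.com}
Op 18: insert d.com -> 10.0.0.5 (expiry=31+13=44). clock=31
Op 19: tick 5 -> clock=36.
Op 20: insert a.com -> 10.0.0.4 (expiry=36+11=47). clock=36
Op 21: tick 2 -> clock=38.
Op 22: tick 3 -> clock=41.
Op 23: insert c.com -> 10.0.0.3 (expiry=41+12=53). clock=41
Op 24: tick 5 -> clock=46. purged={d.com}
lookup e.com: not in cache (expired or never inserted)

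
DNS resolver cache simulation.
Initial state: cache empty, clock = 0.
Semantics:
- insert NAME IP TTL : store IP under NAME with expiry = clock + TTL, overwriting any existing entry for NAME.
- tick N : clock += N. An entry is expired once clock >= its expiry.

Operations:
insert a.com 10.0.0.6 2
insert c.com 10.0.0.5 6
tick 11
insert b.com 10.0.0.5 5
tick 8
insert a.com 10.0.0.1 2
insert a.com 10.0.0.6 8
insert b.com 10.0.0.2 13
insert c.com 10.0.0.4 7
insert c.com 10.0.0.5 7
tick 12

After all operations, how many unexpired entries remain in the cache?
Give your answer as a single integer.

Answer: 1

Derivation:
Op 1: insert a.com -> 10.0.0.6 (expiry=0+2=2). clock=0
Op 2: insert c.com -> 10.0.0.5 (expiry=0+6=6). clock=0
Op 3: tick 11 -> clock=11. purged={a.com,c.com}
Op 4: insert b.com -> 10.0.0.5 (expiry=11+5=16). clock=11
Op 5: tick 8 -> clock=19. purged={b.com}
Op 6: insert a.com -> 10.0.0.1 (expiry=19+2=21). clock=19
Op 7: insert a.com -> 10.0.0.6 (expiry=19+8=27). clock=19
Op 8: insert b.com -> 10.0.0.2 (expiry=19+13=32). clock=19
Op 9: insert c.com -> 10.0.0.4 (expiry=19+7=26). clock=19
Op 10: insert c.com -> 10.0.0.5 (expiry=19+7=26). clock=19
Op 11: tick 12 -> clock=31. purged={a.com,c.com}
Final cache (unexpired): {b.com} -> size=1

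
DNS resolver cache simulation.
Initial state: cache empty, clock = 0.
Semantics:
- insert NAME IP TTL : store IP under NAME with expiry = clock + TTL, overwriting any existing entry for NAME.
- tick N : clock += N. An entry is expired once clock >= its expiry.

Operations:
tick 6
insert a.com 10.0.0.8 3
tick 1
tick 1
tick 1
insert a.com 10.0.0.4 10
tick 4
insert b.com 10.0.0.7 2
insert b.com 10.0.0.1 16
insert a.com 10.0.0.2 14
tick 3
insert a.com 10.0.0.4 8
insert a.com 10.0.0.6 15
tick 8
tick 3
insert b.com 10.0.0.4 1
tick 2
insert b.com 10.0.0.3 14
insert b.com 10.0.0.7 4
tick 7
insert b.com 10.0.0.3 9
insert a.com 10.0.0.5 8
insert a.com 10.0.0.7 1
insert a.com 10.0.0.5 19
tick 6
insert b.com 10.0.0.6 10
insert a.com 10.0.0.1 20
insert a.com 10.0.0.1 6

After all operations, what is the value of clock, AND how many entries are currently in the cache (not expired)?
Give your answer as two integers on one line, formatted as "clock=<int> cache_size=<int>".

Answer: clock=42 cache_size=2

Derivation:
Op 1: tick 6 -> clock=6.
Op 2: insert a.com -> 10.0.0.8 (expiry=6+3=9). clock=6
Op 3: tick 1 -> clock=7.
Op 4: tick 1 -> clock=8.
Op 5: tick 1 -> clock=9. purged={a.com}
Op 6: insert a.com -> 10.0.0.4 (expiry=9+10=19). clock=9
Op 7: tick 4 -> clock=13.
Op 8: insert b.com -> 10.0.0.7 (expiry=13+2=15). clock=13
Op 9: insert b.com -> 10.0.0.1 (expiry=13+16=29). clock=13
Op 10: insert a.com -> 10.0.0.2 (expiry=13+14=27). clock=13
Op 11: tick 3 -> clock=16.
Op 12: insert a.com -> 10.0.0.4 (expiry=16+8=24). clock=16
Op 13: insert a.com -> 10.0.0.6 (expiry=16+15=31). clock=16
Op 14: tick 8 -> clock=24.
Op 15: tick 3 -> clock=27.
Op 16: insert b.com -> 10.0.0.4 (expiry=27+1=28). clock=27
Op 17: tick 2 -> clock=29. purged={b.com}
Op 18: insert b.com -> 10.0.0.3 (expiry=29+14=43). clock=29
Op 19: insert b.com -> 10.0.0.7 (expiry=29+4=33). clock=29
Op 20: tick 7 -> clock=36. purged={a.com,b.com}
Op 21: insert b.com -> 10.0.0.3 (expiry=36+9=45). clock=36
Op 22: insert a.com -> 10.0.0.5 (expiry=36+8=44). clock=36
Op 23: insert a.com -> 10.0.0.7 (expiry=36+1=37). clock=36
Op 24: insert a.com -> 10.0.0.5 (expiry=36+19=55). clock=36
Op 25: tick 6 -> clock=42.
Op 26: insert b.com -> 10.0.0.6 (expiry=42+10=52). clock=42
Op 27: insert a.com -> 10.0.0.1 (expiry=42+20=62). clock=42
Op 28: insert a.com -> 10.0.0.1 (expiry=42+6=48). clock=42
Final clock = 42
Final cache (unexpired): {a.com,b.com} -> size=2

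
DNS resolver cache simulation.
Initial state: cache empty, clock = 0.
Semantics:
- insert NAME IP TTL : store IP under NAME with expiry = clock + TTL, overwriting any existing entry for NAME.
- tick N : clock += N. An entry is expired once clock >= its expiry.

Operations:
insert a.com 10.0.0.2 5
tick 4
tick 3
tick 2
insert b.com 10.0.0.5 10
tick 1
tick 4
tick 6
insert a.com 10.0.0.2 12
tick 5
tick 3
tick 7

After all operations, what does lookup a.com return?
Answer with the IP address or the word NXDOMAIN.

Answer: NXDOMAIN

Derivation:
Op 1: insert a.com -> 10.0.0.2 (expiry=0+5=5). clock=0
Op 2: tick 4 -> clock=4.
Op 3: tick 3 -> clock=7. purged={a.com}
Op 4: tick 2 -> clock=9.
Op 5: insert b.com -> 10.0.0.5 (expiry=9+10=19). clock=9
Op 6: tick 1 -> clock=10.
Op 7: tick 4 -> clock=14.
Op 8: tick 6 -> clock=20. purged={b.com}
Op 9: insert a.com -> 10.0.0.2 (expiry=20+12=32). clock=20
Op 10: tick 5 -> clock=25.
Op 11: tick 3 -> clock=28.
Op 12: tick 7 -> clock=35. purged={a.com}
lookup a.com: not in cache (expired or never inserted)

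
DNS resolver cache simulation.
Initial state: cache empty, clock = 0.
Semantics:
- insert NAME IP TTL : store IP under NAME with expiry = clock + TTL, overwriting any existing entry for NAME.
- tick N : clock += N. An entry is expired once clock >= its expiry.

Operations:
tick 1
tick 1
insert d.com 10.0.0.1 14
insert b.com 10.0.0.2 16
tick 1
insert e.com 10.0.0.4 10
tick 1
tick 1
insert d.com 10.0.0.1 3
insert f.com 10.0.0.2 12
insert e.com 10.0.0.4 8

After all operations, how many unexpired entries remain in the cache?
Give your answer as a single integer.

Answer: 4

Derivation:
Op 1: tick 1 -> clock=1.
Op 2: tick 1 -> clock=2.
Op 3: insert d.com -> 10.0.0.1 (expiry=2+14=16). clock=2
Op 4: insert b.com -> 10.0.0.2 (expiry=2+16=18). clock=2
Op 5: tick 1 -> clock=3.
Op 6: insert e.com -> 10.0.0.4 (expiry=3+10=13). clock=3
Op 7: tick 1 -> clock=4.
Op 8: tick 1 -> clock=5.
Op 9: insert d.com -> 10.0.0.1 (expiry=5+3=8). clock=5
Op 10: insert f.com -> 10.0.0.2 (expiry=5+12=17). clock=5
Op 11: insert e.com -> 10.0.0.4 (expiry=5+8=13). clock=5
Final cache (unexpired): {b.com,d.com,e.com,f.com} -> size=4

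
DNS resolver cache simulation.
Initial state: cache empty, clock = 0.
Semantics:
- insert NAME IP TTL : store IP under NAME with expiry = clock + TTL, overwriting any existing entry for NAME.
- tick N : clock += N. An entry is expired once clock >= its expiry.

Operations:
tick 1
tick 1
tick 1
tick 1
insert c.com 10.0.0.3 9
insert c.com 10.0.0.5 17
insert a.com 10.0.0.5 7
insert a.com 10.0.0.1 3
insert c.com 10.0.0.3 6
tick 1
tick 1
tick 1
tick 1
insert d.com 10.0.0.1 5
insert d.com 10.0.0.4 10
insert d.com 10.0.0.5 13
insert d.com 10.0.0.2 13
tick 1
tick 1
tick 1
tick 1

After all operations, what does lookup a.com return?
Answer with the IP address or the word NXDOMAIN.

Op 1: tick 1 -> clock=1.
Op 2: tick 1 -> clock=2.
Op 3: tick 1 -> clock=3.
Op 4: tick 1 -> clock=4.
Op 5: insert c.com -> 10.0.0.3 (expiry=4+9=13). clock=4
Op 6: insert c.com -> 10.0.0.5 (expiry=4+17=21). clock=4
Op 7: insert a.com -> 10.0.0.5 (expiry=4+7=11). clock=4
Op 8: insert a.com -> 10.0.0.1 (expiry=4+3=7). clock=4
Op 9: insert c.com -> 10.0.0.3 (expiry=4+6=10). clock=4
Op 10: tick 1 -> clock=5.
Op 11: tick 1 -> clock=6.
Op 12: tick 1 -> clock=7. purged={a.com}
Op 13: tick 1 -> clock=8.
Op 14: insert d.com -> 10.0.0.1 (expiry=8+5=13). clock=8
Op 15: insert d.com -> 10.0.0.4 (expiry=8+10=18). clock=8
Op 16: insert d.com -> 10.0.0.5 (expiry=8+13=21). clock=8
Op 17: insert d.com -> 10.0.0.2 (expiry=8+13=21). clock=8
Op 18: tick 1 -> clock=9.
Op 19: tick 1 -> clock=10. purged={c.com}
Op 20: tick 1 -> clock=11.
Op 21: tick 1 -> clock=12.
lookup a.com: not in cache (expired or never inserted)

Answer: NXDOMAIN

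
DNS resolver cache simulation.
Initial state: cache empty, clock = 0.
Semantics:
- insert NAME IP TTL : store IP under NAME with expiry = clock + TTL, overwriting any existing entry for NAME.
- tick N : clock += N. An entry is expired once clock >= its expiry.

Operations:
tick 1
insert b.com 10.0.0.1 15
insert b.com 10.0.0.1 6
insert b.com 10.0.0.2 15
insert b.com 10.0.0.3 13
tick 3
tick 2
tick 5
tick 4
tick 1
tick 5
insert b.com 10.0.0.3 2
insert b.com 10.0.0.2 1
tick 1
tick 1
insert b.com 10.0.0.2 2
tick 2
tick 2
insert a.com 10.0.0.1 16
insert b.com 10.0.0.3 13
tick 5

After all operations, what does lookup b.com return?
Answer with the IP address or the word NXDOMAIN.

Op 1: tick 1 -> clock=1.
Op 2: insert b.com -> 10.0.0.1 (expiry=1+15=16). clock=1
Op 3: insert b.com -> 10.0.0.1 (expiry=1+6=7). clock=1
Op 4: insert b.com -> 10.0.0.2 (expiry=1+15=16). clock=1
Op 5: insert b.com -> 10.0.0.3 (expiry=1+13=14). clock=1
Op 6: tick 3 -> clock=4.
Op 7: tick 2 -> clock=6.
Op 8: tick 5 -> clock=11.
Op 9: tick 4 -> clock=15. purged={b.com}
Op 10: tick 1 -> clock=16.
Op 11: tick 5 -> clock=21.
Op 12: insert b.com -> 10.0.0.3 (expiry=21+2=23). clock=21
Op 13: insert b.com -> 10.0.0.2 (expiry=21+1=22). clock=21
Op 14: tick 1 -> clock=22. purged={b.com}
Op 15: tick 1 -> clock=23.
Op 16: insert b.com -> 10.0.0.2 (expiry=23+2=25). clock=23
Op 17: tick 2 -> clock=25. purged={b.com}
Op 18: tick 2 -> clock=27.
Op 19: insert a.com -> 10.0.0.1 (expiry=27+16=43). clock=27
Op 20: insert b.com -> 10.0.0.3 (expiry=27+13=40). clock=27
Op 21: tick 5 -> clock=32.
lookup b.com: present, ip=10.0.0.3 expiry=40 > clock=32

Answer: 10.0.0.3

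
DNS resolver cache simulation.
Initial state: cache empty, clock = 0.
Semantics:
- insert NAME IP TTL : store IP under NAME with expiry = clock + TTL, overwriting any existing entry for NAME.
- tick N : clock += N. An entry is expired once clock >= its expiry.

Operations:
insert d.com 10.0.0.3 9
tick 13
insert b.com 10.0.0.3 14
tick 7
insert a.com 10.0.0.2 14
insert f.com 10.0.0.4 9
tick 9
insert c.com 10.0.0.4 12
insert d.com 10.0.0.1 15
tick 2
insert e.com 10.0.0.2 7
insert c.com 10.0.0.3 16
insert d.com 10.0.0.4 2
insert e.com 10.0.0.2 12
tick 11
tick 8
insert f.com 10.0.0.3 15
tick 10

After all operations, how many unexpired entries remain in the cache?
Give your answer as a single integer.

Op 1: insert d.com -> 10.0.0.3 (expiry=0+9=9). clock=0
Op 2: tick 13 -> clock=13. purged={d.com}
Op 3: insert b.com -> 10.0.0.3 (expiry=13+14=27). clock=13
Op 4: tick 7 -> clock=20.
Op 5: insert a.com -> 10.0.0.2 (expiry=20+14=34). clock=20
Op 6: insert f.com -> 10.0.0.4 (expiry=20+9=29). clock=20
Op 7: tick 9 -> clock=29. purged={b.com,f.com}
Op 8: insert c.com -> 10.0.0.4 (expiry=29+12=41). clock=29
Op 9: insert d.com -> 10.0.0.1 (expiry=29+15=44). clock=29
Op 10: tick 2 -> clock=31.
Op 11: insert e.com -> 10.0.0.2 (expiry=31+7=38). clock=31
Op 12: insert c.com -> 10.0.0.3 (expiry=31+16=47). clock=31
Op 13: insert d.com -> 10.0.0.4 (expiry=31+2=33). clock=31
Op 14: insert e.com -> 10.0.0.2 (expiry=31+12=43). clock=31
Op 15: tick 11 -> clock=42. purged={a.com,d.com}
Op 16: tick 8 -> clock=50. purged={c.com,e.com}
Op 17: insert f.com -> 10.0.0.3 (expiry=50+15=65). clock=50
Op 18: tick 10 -> clock=60.
Final cache (unexpired): {f.com} -> size=1

Answer: 1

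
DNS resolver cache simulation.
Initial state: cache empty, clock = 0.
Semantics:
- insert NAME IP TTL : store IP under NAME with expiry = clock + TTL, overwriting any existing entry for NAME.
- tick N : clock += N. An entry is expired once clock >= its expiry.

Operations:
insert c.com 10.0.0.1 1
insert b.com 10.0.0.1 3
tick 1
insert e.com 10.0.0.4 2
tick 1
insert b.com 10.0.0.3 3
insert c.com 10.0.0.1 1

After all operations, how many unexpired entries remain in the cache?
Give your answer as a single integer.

Answer: 3

Derivation:
Op 1: insert c.com -> 10.0.0.1 (expiry=0+1=1). clock=0
Op 2: insert b.com -> 10.0.0.1 (expiry=0+3=3). clock=0
Op 3: tick 1 -> clock=1. purged={c.com}
Op 4: insert e.com -> 10.0.0.4 (expiry=1+2=3). clock=1
Op 5: tick 1 -> clock=2.
Op 6: insert b.com -> 10.0.0.3 (expiry=2+3=5). clock=2
Op 7: insert c.com -> 10.0.0.1 (expiry=2+1=3). clock=2
Final cache (unexpired): {b.com,c.com,e.com} -> size=3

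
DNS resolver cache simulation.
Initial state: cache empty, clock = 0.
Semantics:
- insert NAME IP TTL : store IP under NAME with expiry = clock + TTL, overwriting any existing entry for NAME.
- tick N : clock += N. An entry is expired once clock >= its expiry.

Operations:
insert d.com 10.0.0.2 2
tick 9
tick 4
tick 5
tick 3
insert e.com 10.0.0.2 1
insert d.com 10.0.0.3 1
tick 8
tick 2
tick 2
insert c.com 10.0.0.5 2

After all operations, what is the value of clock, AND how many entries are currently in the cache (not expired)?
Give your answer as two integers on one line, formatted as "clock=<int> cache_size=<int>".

Answer: clock=33 cache_size=1

Derivation:
Op 1: insert d.com -> 10.0.0.2 (expiry=0+2=2). clock=0
Op 2: tick 9 -> clock=9. purged={d.com}
Op 3: tick 4 -> clock=13.
Op 4: tick 5 -> clock=18.
Op 5: tick 3 -> clock=21.
Op 6: insert e.com -> 10.0.0.2 (expiry=21+1=22). clock=21
Op 7: insert d.com -> 10.0.0.3 (expiry=21+1=22). clock=21
Op 8: tick 8 -> clock=29. purged={d.com,e.com}
Op 9: tick 2 -> clock=31.
Op 10: tick 2 -> clock=33.
Op 11: insert c.com -> 10.0.0.5 (expiry=33+2=35). clock=33
Final clock = 33
Final cache (unexpired): {c.com} -> size=1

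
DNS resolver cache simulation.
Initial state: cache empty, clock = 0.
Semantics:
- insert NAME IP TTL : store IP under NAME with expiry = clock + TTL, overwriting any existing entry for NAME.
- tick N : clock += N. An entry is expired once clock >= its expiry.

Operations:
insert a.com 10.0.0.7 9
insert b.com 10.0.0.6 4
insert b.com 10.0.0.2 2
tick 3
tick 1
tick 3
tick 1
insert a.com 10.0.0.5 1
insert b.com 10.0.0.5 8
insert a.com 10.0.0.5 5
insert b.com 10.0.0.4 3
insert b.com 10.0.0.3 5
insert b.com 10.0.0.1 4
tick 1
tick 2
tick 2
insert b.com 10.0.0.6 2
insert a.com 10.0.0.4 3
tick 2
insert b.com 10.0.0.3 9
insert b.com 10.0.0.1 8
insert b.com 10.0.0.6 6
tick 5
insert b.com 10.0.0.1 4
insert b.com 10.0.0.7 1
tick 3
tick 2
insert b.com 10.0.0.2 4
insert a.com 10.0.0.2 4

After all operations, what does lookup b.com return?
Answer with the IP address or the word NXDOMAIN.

Answer: 10.0.0.2

Derivation:
Op 1: insert a.com -> 10.0.0.7 (expiry=0+9=9). clock=0
Op 2: insert b.com -> 10.0.0.6 (expiry=0+4=4). clock=0
Op 3: insert b.com -> 10.0.0.2 (expiry=0+2=2). clock=0
Op 4: tick 3 -> clock=3. purged={b.com}
Op 5: tick 1 -> clock=4.
Op 6: tick 3 -> clock=7.
Op 7: tick 1 -> clock=8.
Op 8: insert a.com -> 10.0.0.5 (expiry=8+1=9). clock=8
Op 9: insert b.com -> 10.0.0.5 (expiry=8+8=16). clock=8
Op 10: insert a.com -> 10.0.0.5 (expiry=8+5=13). clock=8
Op 11: insert b.com -> 10.0.0.4 (expiry=8+3=11). clock=8
Op 12: insert b.com -> 10.0.0.3 (expiry=8+5=13). clock=8
Op 13: insert b.com -> 10.0.0.1 (expiry=8+4=12). clock=8
Op 14: tick 1 -> clock=9.
Op 15: tick 2 -> clock=11.
Op 16: tick 2 -> clock=13. purged={a.com,b.com}
Op 17: insert b.com -> 10.0.0.6 (expiry=13+2=15). clock=13
Op 18: insert a.com -> 10.0.0.4 (expiry=13+3=16). clock=13
Op 19: tick 2 -> clock=15. purged={b.com}
Op 20: insert b.com -> 10.0.0.3 (expiry=15+9=24). clock=15
Op 21: insert b.com -> 10.0.0.1 (expiry=15+8=23). clock=15
Op 22: insert b.com -> 10.0.0.6 (expiry=15+6=21). clock=15
Op 23: tick 5 -> clock=20. purged={a.com}
Op 24: insert b.com -> 10.0.0.1 (expiry=20+4=24). clock=20
Op 25: insert b.com -> 10.0.0.7 (expiry=20+1=21). clock=20
Op 26: tick 3 -> clock=23. purged={b.com}
Op 27: tick 2 -> clock=25.
Op 28: insert b.com -> 10.0.0.2 (expiry=25+4=29). clock=25
Op 29: insert a.com -> 10.0.0.2 (expiry=25+4=29). clock=25
lookup b.com: present, ip=10.0.0.2 expiry=29 > clock=25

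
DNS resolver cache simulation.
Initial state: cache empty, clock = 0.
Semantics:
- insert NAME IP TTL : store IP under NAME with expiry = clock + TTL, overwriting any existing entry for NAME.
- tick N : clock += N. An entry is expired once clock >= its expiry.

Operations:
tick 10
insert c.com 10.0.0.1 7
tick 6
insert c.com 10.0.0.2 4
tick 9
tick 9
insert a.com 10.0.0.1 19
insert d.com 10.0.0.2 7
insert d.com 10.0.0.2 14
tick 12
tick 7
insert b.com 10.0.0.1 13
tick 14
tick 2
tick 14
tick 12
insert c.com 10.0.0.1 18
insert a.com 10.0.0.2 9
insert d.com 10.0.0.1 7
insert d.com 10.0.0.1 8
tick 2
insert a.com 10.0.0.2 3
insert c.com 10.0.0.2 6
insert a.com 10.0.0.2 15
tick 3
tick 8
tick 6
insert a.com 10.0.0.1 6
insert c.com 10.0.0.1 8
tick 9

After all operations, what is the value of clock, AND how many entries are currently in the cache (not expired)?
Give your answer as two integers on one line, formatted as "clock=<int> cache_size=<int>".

Op 1: tick 10 -> clock=10.
Op 2: insert c.com -> 10.0.0.1 (expiry=10+7=17). clock=10
Op 3: tick 6 -> clock=16.
Op 4: insert c.com -> 10.0.0.2 (expiry=16+4=20). clock=16
Op 5: tick 9 -> clock=25. purged={c.com}
Op 6: tick 9 -> clock=34.
Op 7: insert a.com -> 10.0.0.1 (expiry=34+19=53). clock=34
Op 8: insert d.com -> 10.0.0.2 (expiry=34+7=41). clock=34
Op 9: insert d.com -> 10.0.0.2 (expiry=34+14=48). clock=34
Op 10: tick 12 -> clock=46.
Op 11: tick 7 -> clock=53. purged={a.com,d.com}
Op 12: insert b.com -> 10.0.0.1 (expiry=53+13=66). clock=53
Op 13: tick 14 -> clock=67. purged={b.com}
Op 14: tick 2 -> clock=69.
Op 15: tick 14 -> clock=83.
Op 16: tick 12 -> clock=95.
Op 17: insert c.com -> 10.0.0.1 (expiry=95+18=113). clock=95
Op 18: insert a.com -> 10.0.0.2 (expiry=95+9=104). clock=95
Op 19: insert d.com -> 10.0.0.1 (expiry=95+7=102). clock=95
Op 20: insert d.com -> 10.0.0.1 (expiry=95+8=103). clock=95
Op 21: tick 2 -> clock=97.
Op 22: insert a.com -> 10.0.0.2 (expiry=97+3=100). clock=97
Op 23: insert c.com -> 10.0.0.2 (expiry=97+6=103). clock=97
Op 24: insert a.com -> 10.0.0.2 (expiry=97+15=112). clock=97
Op 25: tick 3 -> clock=100.
Op 26: tick 8 -> clock=108. purged={c.com,d.com}
Op 27: tick 6 -> clock=114. purged={a.com}
Op 28: insert a.com -> 10.0.0.1 (expiry=114+6=120). clock=114
Op 29: insert c.com -> 10.0.0.1 (expiry=114+8=122). clock=114
Op 30: tick 9 -> clock=123. purged={a.com,c.com}
Final clock = 123
Final cache (unexpired): {} -> size=0

Answer: clock=123 cache_size=0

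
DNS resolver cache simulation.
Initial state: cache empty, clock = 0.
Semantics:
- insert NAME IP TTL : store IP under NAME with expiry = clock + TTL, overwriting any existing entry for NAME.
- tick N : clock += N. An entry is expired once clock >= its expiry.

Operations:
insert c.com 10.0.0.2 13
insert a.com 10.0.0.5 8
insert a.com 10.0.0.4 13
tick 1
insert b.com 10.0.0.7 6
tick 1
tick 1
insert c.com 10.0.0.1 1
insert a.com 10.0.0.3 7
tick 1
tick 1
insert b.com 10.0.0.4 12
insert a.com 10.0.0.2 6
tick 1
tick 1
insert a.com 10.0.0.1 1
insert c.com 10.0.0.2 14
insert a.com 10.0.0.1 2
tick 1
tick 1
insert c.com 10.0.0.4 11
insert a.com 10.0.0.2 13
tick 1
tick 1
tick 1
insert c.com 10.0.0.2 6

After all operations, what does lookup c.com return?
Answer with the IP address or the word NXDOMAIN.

Op 1: insert c.com -> 10.0.0.2 (expiry=0+13=13). clock=0
Op 2: insert a.com -> 10.0.0.5 (expiry=0+8=8). clock=0
Op 3: insert a.com -> 10.0.0.4 (expiry=0+13=13). clock=0
Op 4: tick 1 -> clock=1.
Op 5: insert b.com -> 10.0.0.7 (expiry=1+6=7). clock=1
Op 6: tick 1 -> clock=2.
Op 7: tick 1 -> clock=3.
Op 8: insert c.com -> 10.0.0.1 (expiry=3+1=4). clock=3
Op 9: insert a.com -> 10.0.0.3 (expiry=3+7=10). clock=3
Op 10: tick 1 -> clock=4. purged={c.com}
Op 11: tick 1 -> clock=5.
Op 12: insert b.com -> 10.0.0.4 (expiry=5+12=17). clock=5
Op 13: insert a.com -> 10.0.0.2 (expiry=5+6=11). clock=5
Op 14: tick 1 -> clock=6.
Op 15: tick 1 -> clock=7.
Op 16: insert a.com -> 10.0.0.1 (expiry=7+1=8). clock=7
Op 17: insert c.com -> 10.0.0.2 (expiry=7+14=21). clock=7
Op 18: insert a.com -> 10.0.0.1 (expiry=7+2=9). clock=7
Op 19: tick 1 -> clock=8.
Op 20: tick 1 -> clock=9. purged={a.com}
Op 21: insert c.com -> 10.0.0.4 (expiry=9+11=20). clock=9
Op 22: insert a.com -> 10.0.0.2 (expiry=9+13=22). clock=9
Op 23: tick 1 -> clock=10.
Op 24: tick 1 -> clock=11.
Op 25: tick 1 -> clock=12.
Op 26: insert c.com -> 10.0.0.2 (expiry=12+6=18). clock=12
lookup c.com: present, ip=10.0.0.2 expiry=18 > clock=12

Answer: 10.0.0.2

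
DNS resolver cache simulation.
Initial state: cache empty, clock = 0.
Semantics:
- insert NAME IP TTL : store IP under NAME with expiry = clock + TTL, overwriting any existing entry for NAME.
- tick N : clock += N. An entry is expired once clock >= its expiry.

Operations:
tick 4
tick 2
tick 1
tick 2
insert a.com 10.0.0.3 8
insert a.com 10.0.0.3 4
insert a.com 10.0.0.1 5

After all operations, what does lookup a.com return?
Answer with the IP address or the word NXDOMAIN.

Answer: 10.0.0.1

Derivation:
Op 1: tick 4 -> clock=4.
Op 2: tick 2 -> clock=6.
Op 3: tick 1 -> clock=7.
Op 4: tick 2 -> clock=9.
Op 5: insert a.com -> 10.0.0.3 (expiry=9+8=17). clock=9
Op 6: insert a.com -> 10.0.0.3 (expiry=9+4=13). clock=9
Op 7: insert a.com -> 10.0.0.1 (expiry=9+5=14). clock=9
lookup a.com: present, ip=10.0.0.1 expiry=14 > clock=9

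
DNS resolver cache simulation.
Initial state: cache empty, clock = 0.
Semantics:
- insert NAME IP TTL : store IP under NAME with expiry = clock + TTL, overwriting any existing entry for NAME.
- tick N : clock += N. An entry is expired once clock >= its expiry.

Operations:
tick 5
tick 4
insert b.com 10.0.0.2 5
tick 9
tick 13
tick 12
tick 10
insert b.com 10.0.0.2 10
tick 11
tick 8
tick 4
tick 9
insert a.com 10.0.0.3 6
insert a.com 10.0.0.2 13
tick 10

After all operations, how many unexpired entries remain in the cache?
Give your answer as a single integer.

Answer: 1

Derivation:
Op 1: tick 5 -> clock=5.
Op 2: tick 4 -> clock=9.
Op 3: insert b.com -> 10.0.0.2 (expiry=9+5=14). clock=9
Op 4: tick 9 -> clock=18. purged={b.com}
Op 5: tick 13 -> clock=31.
Op 6: tick 12 -> clock=43.
Op 7: tick 10 -> clock=53.
Op 8: insert b.com -> 10.0.0.2 (expiry=53+10=63). clock=53
Op 9: tick 11 -> clock=64. purged={b.com}
Op 10: tick 8 -> clock=72.
Op 11: tick 4 -> clock=76.
Op 12: tick 9 -> clock=85.
Op 13: insert a.com -> 10.0.0.3 (expiry=85+6=91). clock=85
Op 14: insert a.com -> 10.0.0.2 (expiry=85+13=98). clock=85
Op 15: tick 10 -> clock=95.
Final cache (unexpired): {a.com} -> size=1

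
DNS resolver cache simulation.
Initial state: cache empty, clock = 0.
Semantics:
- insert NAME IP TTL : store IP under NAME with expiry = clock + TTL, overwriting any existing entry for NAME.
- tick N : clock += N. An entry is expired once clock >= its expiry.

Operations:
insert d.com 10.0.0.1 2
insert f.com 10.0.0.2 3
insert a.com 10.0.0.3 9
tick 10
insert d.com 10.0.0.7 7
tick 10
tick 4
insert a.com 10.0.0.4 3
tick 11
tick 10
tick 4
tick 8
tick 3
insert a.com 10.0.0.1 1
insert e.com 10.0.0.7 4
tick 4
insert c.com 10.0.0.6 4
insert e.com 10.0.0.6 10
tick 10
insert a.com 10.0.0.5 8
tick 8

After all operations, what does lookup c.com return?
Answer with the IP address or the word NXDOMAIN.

Answer: NXDOMAIN

Derivation:
Op 1: insert d.com -> 10.0.0.1 (expiry=0+2=2). clock=0
Op 2: insert f.com -> 10.0.0.2 (expiry=0+3=3). clock=0
Op 3: insert a.com -> 10.0.0.3 (expiry=0+9=9). clock=0
Op 4: tick 10 -> clock=10. purged={a.com,d.com,f.com}
Op 5: insert d.com -> 10.0.0.7 (expiry=10+7=17). clock=10
Op 6: tick 10 -> clock=20. purged={d.com}
Op 7: tick 4 -> clock=24.
Op 8: insert a.com -> 10.0.0.4 (expiry=24+3=27). clock=24
Op 9: tick 11 -> clock=35. purged={a.com}
Op 10: tick 10 -> clock=45.
Op 11: tick 4 -> clock=49.
Op 12: tick 8 -> clock=57.
Op 13: tick 3 -> clock=60.
Op 14: insert a.com -> 10.0.0.1 (expiry=60+1=61). clock=60
Op 15: insert e.com -> 10.0.0.7 (expiry=60+4=64). clock=60
Op 16: tick 4 -> clock=64. purged={a.com,e.com}
Op 17: insert c.com -> 10.0.0.6 (expiry=64+4=68). clock=64
Op 18: insert e.com -> 10.0.0.6 (expiry=64+10=74). clock=64
Op 19: tick 10 -> clock=74. purged={c.com,e.com}
Op 20: insert a.com -> 10.0.0.5 (expiry=74+8=82). clock=74
Op 21: tick 8 -> clock=82. purged={a.com}
lookup c.com: not in cache (expired or never inserted)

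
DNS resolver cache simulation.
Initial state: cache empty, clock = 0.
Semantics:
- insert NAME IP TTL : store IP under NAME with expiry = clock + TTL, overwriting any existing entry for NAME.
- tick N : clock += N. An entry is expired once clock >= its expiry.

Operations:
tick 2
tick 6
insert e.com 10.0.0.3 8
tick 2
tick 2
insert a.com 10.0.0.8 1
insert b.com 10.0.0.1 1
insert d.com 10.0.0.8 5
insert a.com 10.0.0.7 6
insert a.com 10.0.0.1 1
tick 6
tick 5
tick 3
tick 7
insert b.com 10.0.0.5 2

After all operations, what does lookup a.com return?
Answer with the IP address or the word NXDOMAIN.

Answer: NXDOMAIN

Derivation:
Op 1: tick 2 -> clock=2.
Op 2: tick 6 -> clock=8.
Op 3: insert e.com -> 10.0.0.3 (expiry=8+8=16). clock=8
Op 4: tick 2 -> clock=10.
Op 5: tick 2 -> clock=12.
Op 6: insert a.com -> 10.0.0.8 (expiry=12+1=13). clock=12
Op 7: insert b.com -> 10.0.0.1 (expiry=12+1=13). clock=12
Op 8: insert d.com -> 10.0.0.8 (expiry=12+5=17). clock=12
Op 9: insert a.com -> 10.0.0.7 (expiry=12+6=18). clock=12
Op 10: insert a.com -> 10.0.0.1 (expiry=12+1=13). clock=12
Op 11: tick 6 -> clock=18. purged={a.com,b.com,d.com,e.com}
Op 12: tick 5 -> clock=23.
Op 13: tick 3 -> clock=26.
Op 14: tick 7 -> clock=33.
Op 15: insert b.com -> 10.0.0.5 (expiry=33+2=35). clock=33
lookup a.com: not in cache (expired or never inserted)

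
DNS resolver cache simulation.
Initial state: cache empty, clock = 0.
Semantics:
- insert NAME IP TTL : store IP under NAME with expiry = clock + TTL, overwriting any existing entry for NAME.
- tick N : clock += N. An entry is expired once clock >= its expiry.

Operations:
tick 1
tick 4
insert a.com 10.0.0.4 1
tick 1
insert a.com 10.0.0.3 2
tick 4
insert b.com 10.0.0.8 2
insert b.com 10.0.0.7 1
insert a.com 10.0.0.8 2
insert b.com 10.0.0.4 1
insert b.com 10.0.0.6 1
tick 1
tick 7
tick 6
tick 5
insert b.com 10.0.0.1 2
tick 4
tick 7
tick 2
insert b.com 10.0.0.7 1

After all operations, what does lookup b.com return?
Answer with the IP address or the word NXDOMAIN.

Op 1: tick 1 -> clock=1.
Op 2: tick 4 -> clock=5.
Op 3: insert a.com -> 10.0.0.4 (expiry=5+1=6). clock=5
Op 4: tick 1 -> clock=6. purged={a.com}
Op 5: insert a.com -> 10.0.0.3 (expiry=6+2=8). clock=6
Op 6: tick 4 -> clock=10. purged={a.com}
Op 7: insert b.com -> 10.0.0.8 (expiry=10+2=12). clock=10
Op 8: insert b.com -> 10.0.0.7 (expiry=10+1=11). clock=10
Op 9: insert a.com -> 10.0.0.8 (expiry=10+2=12). clock=10
Op 10: insert b.com -> 10.0.0.4 (expiry=10+1=11). clock=10
Op 11: insert b.com -> 10.0.0.6 (expiry=10+1=11). clock=10
Op 12: tick 1 -> clock=11. purged={b.com}
Op 13: tick 7 -> clock=18. purged={a.com}
Op 14: tick 6 -> clock=24.
Op 15: tick 5 -> clock=29.
Op 16: insert b.com -> 10.0.0.1 (expiry=29+2=31). clock=29
Op 17: tick 4 -> clock=33. purged={b.com}
Op 18: tick 7 -> clock=40.
Op 19: tick 2 -> clock=42.
Op 20: insert b.com -> 10.0.0.7 (expiry=42+1=43). clock=42
lookup b.com: present, ip=10.0.0.7 expiry=43 > clock=42

Answer: 10.0.0.7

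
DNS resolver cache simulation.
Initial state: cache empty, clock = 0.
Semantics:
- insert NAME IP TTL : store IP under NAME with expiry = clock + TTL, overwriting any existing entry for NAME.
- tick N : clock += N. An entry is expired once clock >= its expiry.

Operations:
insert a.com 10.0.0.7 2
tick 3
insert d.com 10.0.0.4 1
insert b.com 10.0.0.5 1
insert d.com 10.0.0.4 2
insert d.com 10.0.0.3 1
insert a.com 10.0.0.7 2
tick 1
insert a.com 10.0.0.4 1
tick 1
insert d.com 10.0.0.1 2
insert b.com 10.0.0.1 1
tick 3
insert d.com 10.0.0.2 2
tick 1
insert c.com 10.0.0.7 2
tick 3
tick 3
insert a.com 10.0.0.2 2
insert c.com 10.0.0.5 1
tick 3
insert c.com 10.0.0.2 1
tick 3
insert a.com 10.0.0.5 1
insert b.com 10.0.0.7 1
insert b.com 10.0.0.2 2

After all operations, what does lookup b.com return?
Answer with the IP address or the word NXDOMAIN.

Op 1: insert a.com -> 10.0.0.7 (expiry=0+2=2). clock=0
Op 2: tick 3 -> clock=3. purged={a.com}
Op 3: insert d.com -> 10.0.0.4 (expiry=3+1=4). clock=3
Op 4: insert b.com -> 10.0.0.5 (expiry=3+1=4). clock=3
Op 5: insert d.com -> 10.0.0.4 (expiry=3+2=5). clock=3
Op 6: insert d.com -> 10.0.0.3 (expiry=3+1=4). clock=3
Op 7: insert a.com -> 10.0.0.7 (expiry=3+2=5). clock=3
Op 8: tick 1 -> clock=4. purged={b.com,d.com}
Op 9: insert a.com -> 10.0.0.4 (expiry=4+1=5). clock=4
Op 10: tick 1 -> clock=5. purged={a.com}
Op 11: insert d.com -> 10.0.0.1 (expiry=5+2=7). clock=5
Op 12: insert b.com -> 10.0.0.1 (expiry=5+1=6). clock=5
Op 13: tick 3 -> clock=8. purged={b.com,d.com}
Op 14: insert d.com -> 10.0.0.2 (expiry=8+2=10). clock=8
Op 15: tick 1 -> clock=9.
Op 16: insert c.com -> 10.0.0.7 (expiry=9+2=11). clock=9
Op 17: tick 3 -> clock=12. purged={c.com,d.com}
Op 18: tick 3 -> clock=15.
Op 19: insert a.com -> 10.0.0.2 (expiry=15+2=17). clock=15
Op 20: insert c.com -> 10.0.0.5 (expiry=15+1=16). clock=15
Op 21: tick 3 -> clock=18. purged={a.com,c.com}
Op 22: insert c.com -> 10.0.0.2 (expiry=18+1=19). clock=18
Op 23: tick 3 -> clock=21. purged={c.com}
Op 24: insert a.com -> 10.0.0.5 (expiry=21+1=22). clock=21
Op 25: insert b.com -> 10.0.0.7 (expiry=21+1=22). clock=21
Op 26: insert b.com -> 10.0.0.2 (expiry=21+2=23). clock=21
lookup b.com: present, ip=10.0.0.2 expiry=23 > clock=21

Answer: 10.0.0.2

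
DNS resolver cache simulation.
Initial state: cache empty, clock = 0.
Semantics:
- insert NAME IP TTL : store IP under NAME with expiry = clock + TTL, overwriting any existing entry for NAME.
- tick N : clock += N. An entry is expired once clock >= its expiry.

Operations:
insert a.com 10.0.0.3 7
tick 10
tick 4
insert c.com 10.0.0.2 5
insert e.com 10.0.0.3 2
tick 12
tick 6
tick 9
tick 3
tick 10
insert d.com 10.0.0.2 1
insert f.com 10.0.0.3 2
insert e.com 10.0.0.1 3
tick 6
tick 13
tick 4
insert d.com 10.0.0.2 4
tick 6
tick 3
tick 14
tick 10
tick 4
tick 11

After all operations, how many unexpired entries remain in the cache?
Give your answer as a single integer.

Op 1: insert a.com -> 10.0.0.3 (expiry=0+7=7). clock=0
Op 2: tick 10 -> clock=10. purged={a.com}
Op 3: tick 4 -> clock=14.
Op 4: insert c.com -> 10.0.0.2 (expiry=14+5=19). clock=14
Op 5: insert e.com -> 10.0.0.3 (expiry=14+2=16). clock=14
Op 6: tick 12 -> clock=26. purged={c.com,e.com}
Op 7: tick 6 -> clock=32.
Op 8: tick 9 -> clock=41.
Op 9: tick 3 -> clock=44.
Op 10: tick 10 -> clock=54.
Op 11: insert d.com -> 10.0.0.2 (expiry=54+1=55). clock=54
Op 12: insert f.com -> 10.0.0.3 (expiry=54+2=56). clock=54
Op 13: insert e.com -> 10.0.0.1 (expiry=54+3=57). clock=54
Op 14: tick 6 -> clock=60. purged={d.com,e.com,f.com}
Op 15: tick 13 -> clock=73.
Op 16: tick 4 -> clock=77.
Op 17: insert d.com -> 10.0.0.2 (expiry=77+4=81). clock=77
Op 18: tick 6 -> clock=83. purged={d.com}
Op 19: tick 3 -> clock=86.
Op 20: tick 14 -> clock=100.
Op 21: tick 10 -> clock=110.
Op 22: tick 4 -> clock=114.
Op 23: tick 11 -> clock=125.
Final cache (unexpired): {} -> size=0

Answer: 0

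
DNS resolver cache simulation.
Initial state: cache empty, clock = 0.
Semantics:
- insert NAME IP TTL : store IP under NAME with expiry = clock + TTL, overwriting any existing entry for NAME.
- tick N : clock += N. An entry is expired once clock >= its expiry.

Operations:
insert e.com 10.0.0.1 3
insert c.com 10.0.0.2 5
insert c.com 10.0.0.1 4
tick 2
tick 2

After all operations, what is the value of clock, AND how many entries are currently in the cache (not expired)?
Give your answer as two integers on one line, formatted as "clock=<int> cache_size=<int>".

Answer: clock=4 cache_size=0

Derivation:
Op 1: insert e.com -> 10.0.0.1 (expiry=0+3=3). clock=0
Op 2: insert c.com -> 10.0.0.2 (expiry=0+5=5). clock=0
Op 3: insert c.com -> 10.0.0.1 (expiry=0+4=4). clock=0
Op 4: tick 2 -> clock=2.
Op 5: tick 2 -> clock=4. purged={c.com,e.com}
Final clock = 4
Final cache (unexpired): {} -> size=0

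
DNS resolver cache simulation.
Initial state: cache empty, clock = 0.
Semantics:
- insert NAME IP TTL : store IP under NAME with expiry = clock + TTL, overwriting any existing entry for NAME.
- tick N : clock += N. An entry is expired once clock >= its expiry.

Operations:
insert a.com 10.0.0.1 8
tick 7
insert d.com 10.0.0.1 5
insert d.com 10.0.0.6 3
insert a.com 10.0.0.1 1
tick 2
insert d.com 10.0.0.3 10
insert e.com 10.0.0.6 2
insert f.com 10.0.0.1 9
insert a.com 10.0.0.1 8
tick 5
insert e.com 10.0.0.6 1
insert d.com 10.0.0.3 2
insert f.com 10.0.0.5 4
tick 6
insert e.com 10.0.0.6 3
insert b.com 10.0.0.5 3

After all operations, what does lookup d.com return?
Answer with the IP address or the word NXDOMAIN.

Answer: NXDOMAIN

Derivation:
Op 1: insert a.com -> 10.0.0.1 (expiry=0+8=8). clock=0
Op 2: tick 7 -> clock=7.
Op 3: insert d.com -> 10.0.0.1 (expiry=7+5=12). clock=7
Op 4: insert d.com -> 10.0.0.6 (expiry=7+3=10). clock=7
Op 5: insert a.com -> 10.0.0.1 (expiry=7+1=8). clock=7
Op 6: tick 2 -> clock=9. purged={a.com}
Op 7: insert d.com -> 10.0.0.3 (expiry=9+10=19). clock=9
Op 8: insert e.com -> 10.0.0.6 (expiry=9+2=11). clock=9
Op 9: insert f.com -> 10.0.0.1 (expiry=9+9=18). clock=9
Op 10: insert a.com -> 10.0.0.1 (expiry=9+8=17). clock=9
Op 11: tick 5 -> clock=14. purged={e.com}
Op 12: insert e.com -> 10.0.0.6 (expiry=14+1=15). clock=14
Op 13: insert d.com -> 10.0.0.3 (expiry=14+2=16). clock=14
Op 14: insert f.com -> 10.0.0.5 (expiry=14+4=18). clock=14
Op 15: tick 6 -> clock=20. purged={a.com,d.com,e.com,f.com}
Op 16: insert e.com -> 10.0.0.6 (expiry=20+3=23). clock=20
Op 17: insert b.com -> 10.0.0.5 (expiry=20+3=23). clock=20
lookup d.com: not in cache (expired or never inserted)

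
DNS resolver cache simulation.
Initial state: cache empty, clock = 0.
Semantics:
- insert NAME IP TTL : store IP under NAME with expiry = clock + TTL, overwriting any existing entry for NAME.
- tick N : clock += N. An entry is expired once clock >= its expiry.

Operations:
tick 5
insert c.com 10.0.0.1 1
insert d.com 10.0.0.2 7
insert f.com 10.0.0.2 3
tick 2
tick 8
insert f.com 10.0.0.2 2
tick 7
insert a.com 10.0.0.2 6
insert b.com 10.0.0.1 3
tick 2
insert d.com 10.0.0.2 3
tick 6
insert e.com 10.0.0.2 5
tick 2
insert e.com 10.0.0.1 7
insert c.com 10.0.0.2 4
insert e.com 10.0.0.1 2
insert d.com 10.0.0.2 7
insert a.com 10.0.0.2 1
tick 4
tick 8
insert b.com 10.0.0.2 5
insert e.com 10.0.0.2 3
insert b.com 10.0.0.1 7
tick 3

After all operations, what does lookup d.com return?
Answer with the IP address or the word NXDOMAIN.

Answer: NXDOMAIN

Derivation:
Op 1: tick 5 -> clock=5.
Op 2: insert c.com -> 10.0.0.1 (expiry=5+1=6). clock=5
Op 3: insert d.com -> 10.0.0.2 (expiry=5+7=12). clock=5
Op 4: insert f.com -> 10.0.0.2 (expiry=5+3=8). clock=5
Op 5: tick 2 -> clock=7. purged={c.com}
Op 6: tick 8 -> clock=15. purged={d.com,f.com}
Op 7: insert f.com -> 10.0.0.2 (expiry=15+2=17). clock=15
Op 8: tick 7 -> clock=22. purged={f.com}
Op 9: insert a.com -> 10.0.0.2 (expiry=22+6=28). clock=22
Op 10: insert b.com -> 10.0.0.1 (expiry=22+3=25). clock=22
Op 11: tick 2 -> clock=24.
Op 12: insert d.com -> 10.0.0.2 (expiry=24+3=27). clock=24
Op 13: tick 6 -> clock=30. purged={a.com,b.com,d.com}
Op 14: insert e.com -> 10.0.0.2 (expiry=30+5=35). clock=30
Op 15: tick 2 -> clock=32.
Op 16: insert e.com -> 10.0.0.1 (expiry=32+7=39). clock=32
Op 17: insert c.com -> 10.0.0.2 (expiry=32+4=36). clock=32
Op 18: insert e.com -> 10.0.0.1 (expiry=32+2=34). clock=32
Op 19: insert d.com -> 10.0.0.2 (expiry=32+7=39). clock=32
Op 20: insert a.com -> 10.0.0.2 (expiry=32+1=33). clock=32
Op 21: tick 4 -> clock=36. purged={a.com,c.com,e.com}
Op 22: tick 8 -> clock=44. purged={d.com}
Op 23: insert b.com -> 10.0.0.2 (expiry=44+5=49). clock=44
Op 24: insert e.com -> 10.0.0.2 (expiry=44+3=47). clock=44
Op 25: insert b.com -> 10.0.0.1 (expiry=44+7=51). clock=44
Op 26: tick 3 -> clock=47. purged={e.com}
lookup d.com: not in cache (expired or never inserted)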